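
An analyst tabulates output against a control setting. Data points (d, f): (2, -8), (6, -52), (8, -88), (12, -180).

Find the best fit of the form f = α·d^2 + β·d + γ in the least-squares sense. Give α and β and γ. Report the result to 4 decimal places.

α = -1.0000, β = -3.2308, γ = 2.6154

Sums needed: Σd^2·d^2 = 26144, Σd^2·d = 2464, Σd^2 = 248, Σd·d = 248, Σd = 28, Σ1 = 4.
And Σd^2·f = -33456, Σd·f = -3192, Σf = -328.
Normal equations: [[26144, 2464, 248]; [2464, 248, 28]; [248, 28, 4]]·[α, β, γ]ᵀ = [-33456, -3192, -328]ᵀ.
Inverting the 3×3 Gram matrix, [α, β, γ]ᵀ = [-1, -42/13, 34/13]ᵀ.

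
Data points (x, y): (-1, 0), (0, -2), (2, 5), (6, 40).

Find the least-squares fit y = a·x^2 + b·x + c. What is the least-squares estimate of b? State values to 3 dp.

b = 0.662

With design matrix A, AᵀA = [[1313, 223, 41]; [223, 41, 7]; [41, 7, 4]] and Aᵀy = [1460, 250, 43]ᵀ.
Inverting the 3×3 Gram matrix, [a, b, c]ᵀ = [383/372, 1231/1860, -149/155]ᵀ.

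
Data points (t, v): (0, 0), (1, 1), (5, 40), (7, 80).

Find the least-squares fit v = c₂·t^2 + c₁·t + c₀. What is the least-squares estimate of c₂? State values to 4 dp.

The normal system XᵀX·[c₂, c₁, c₀]ᵀ = Xᵀv is [[3027, 469, 75]; [469, 75, 13]; [75, 13, 4]]·[c₂, c₁, c₀]ᵀ = [4921, 761, 121]ᵀ.
Inverting the 3×3 Gram matrix, [c₂, c₁, c₀]ᵀ = [8051/4684, -2777/4684, -60/1171]ᵀ.

c₂ = 1.7188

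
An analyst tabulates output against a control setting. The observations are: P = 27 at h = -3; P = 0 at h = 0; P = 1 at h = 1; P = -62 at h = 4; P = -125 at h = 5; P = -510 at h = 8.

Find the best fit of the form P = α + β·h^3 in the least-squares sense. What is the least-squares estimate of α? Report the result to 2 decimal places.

α = 0.74

The normal equations are: 6·α + 675·β = -669;  675·α + 282595·β = -281441.
(Σ1 = 6, Σh^3 = 675, Σh^3·h^3 = 282595, ΣP = -669, Σh^3·P = -281441.)
det = 6·282595 − 675² = 1239945.
α = ((-669)·282595 − 675·(-281441))/1239945 = 61108/82663; β = (6·(-281441) − 675·(-669))/1239945 = -412357/413315.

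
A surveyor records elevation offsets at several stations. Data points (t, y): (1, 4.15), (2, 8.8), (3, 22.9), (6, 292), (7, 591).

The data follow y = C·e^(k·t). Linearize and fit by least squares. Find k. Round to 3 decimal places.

k = 0.840

With ln yᵢ as the transformed response and tᵢ as the regressor:
Sums: Σt = 19.0000, Σ(t)² = 99.0000, Σln y = 18.7876, Σt·ln y = 93.8993.
Normal system: [[99.0000, 19.0000]; [19.0000, 5]]·[k, ln C]ᵀ = [93.8993, 18.7876]ᵀ.
Solving (det = 134.0000): k = 0.83979, ln C = 0.56629.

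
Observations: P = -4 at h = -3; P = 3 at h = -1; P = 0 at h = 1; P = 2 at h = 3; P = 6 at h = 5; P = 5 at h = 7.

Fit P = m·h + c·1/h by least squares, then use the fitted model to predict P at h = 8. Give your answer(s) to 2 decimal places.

Normal-equation sums: Σh·h = 94, Σh·1/h = 6, Σ1/h·1/h = 25166/11025.
Moment sums: Σh·P = 80, Σ1/h·P = 32/35.
Eliminating c: (25166/11025)·(row 1) − 6·(row 2) gives (1968704/11025)·m = (25166/11025)·80 − 6·(32/35) = 78112/441, so m = 61025/61522.
Then c = ((32/35) − 6·(61025/61522))/(25166/11025) = -135765/61522.
At h = 8: P̂ = (61025/61522)·(8) + (-135765/61522)·(1/8) = 3769835/492176.

P̂ = 7.66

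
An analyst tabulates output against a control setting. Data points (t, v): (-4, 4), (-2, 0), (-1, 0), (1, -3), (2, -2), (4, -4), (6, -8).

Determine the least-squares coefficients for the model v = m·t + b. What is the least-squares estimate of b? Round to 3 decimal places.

b = -0.965

The normal system AᵀA·[m, b]ᵀ = Aᵀv is [[78, 6]; [6, 7]]·[m, b]ᵀ = [-87, -13]ᵀ.
Δ = 78·7 − 6² = 510.
m = ((-87)·7 − 6·(-13))/510 = -177/170; b = (78·(-13) − 6·(-87))/510 = -82/85.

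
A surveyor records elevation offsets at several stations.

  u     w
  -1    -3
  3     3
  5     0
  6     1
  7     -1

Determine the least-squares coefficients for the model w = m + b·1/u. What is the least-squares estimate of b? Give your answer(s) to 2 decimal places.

b = 3.37

Normal-equation sums: Σ1 = 5, Σ1/u = -11/70, Σ1/u·1/u = 52889/44100.
And Σw = 0, Σ1/u·w = 169/42.
Determinant 5·(52889/44100) − (-11/70)² = 65839/11025.
m = (0·(52889/44100) − (-11/70)·(169/42))/(65839/11025) = 27885/263356; b = (5·(169/42) − (-11/70)·0)/(65839/11025) = 443625/131678.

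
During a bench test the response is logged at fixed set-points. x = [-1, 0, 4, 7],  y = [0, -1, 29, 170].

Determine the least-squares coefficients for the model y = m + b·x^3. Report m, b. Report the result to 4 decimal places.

m = -0.9986, b = 0.4975

Sums needed: Σ1 = 4, Σx^3 = 406, Σx^3·x^3 = 121746.
For Aᵀy: Σy = 198, Σx^3·y = 60166.
Eliminating b: 121746·(row 1) − 406·(row 2) gives 322148·m = 121746·198 − 406·60166 = -321688, so m = -80422/80537.
Then b = (60166 − 406·(-80422/80537))/121746 = 40069/80537.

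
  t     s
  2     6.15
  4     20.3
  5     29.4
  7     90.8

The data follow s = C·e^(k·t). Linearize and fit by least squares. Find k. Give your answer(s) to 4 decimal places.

k = 0.5320

Linearized form: ln s = k·t + ln C. From the 4 transformed points,
Σt = 18.0000, Σ(t)² = 94.0000, Σln s = 12.7167, Σt·ln s = 64.1410.
Equations: 94.0000·k + 18.0000·ln C = 64.1410;  18.0000·k + 4·ln C = 12.7167.
Solving (det = 52.0000): k = 0.53198, ln C = 0.78528.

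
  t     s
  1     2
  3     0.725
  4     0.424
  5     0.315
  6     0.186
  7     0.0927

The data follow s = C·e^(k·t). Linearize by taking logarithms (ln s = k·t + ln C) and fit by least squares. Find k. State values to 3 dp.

k = -0.493

Taking logs, ln s = k·t + ln C, so regress ln s on t.
Σt = 26.0000, Σ(t)² = 136.0000, Σln s = -5.7020, Σt·ln s = -36.2204.
Equations: 136.0000·k + 26.0000·ln C = -36.2204;  26.0000·k + 6·ln C = -5.7020.
Δ = 136.0000·6 − (26.0000)² = 140.0000; k = (-36.2204·6 − 26.0000·-5.7020)/140.0000 = -0.49335, ln C = (136.0000·-5.7020 − 26.0000·-36.2204)/140.0000 = 1.18752.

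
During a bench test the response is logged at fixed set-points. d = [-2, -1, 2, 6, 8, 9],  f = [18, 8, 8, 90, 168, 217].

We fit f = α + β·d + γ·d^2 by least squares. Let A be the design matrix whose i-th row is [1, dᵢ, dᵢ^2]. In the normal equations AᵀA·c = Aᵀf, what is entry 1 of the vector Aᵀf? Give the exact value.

509

Entry 1 ↔ basis 1, so (Aᵀf)_{1} = Σᵢ fᵢ = (1)·(18) + (1)·(8) + (1)·(8) + (1)·(90) + (1)·(168) + (1)·(217) = 509.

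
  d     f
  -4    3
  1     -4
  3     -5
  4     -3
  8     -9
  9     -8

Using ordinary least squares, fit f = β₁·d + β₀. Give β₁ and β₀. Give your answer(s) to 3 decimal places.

β₁ = -0.846, β₀ = -1.373

Forming AᵀA = [[187, 21]; [21, 6]] and Aᵀf = [-187, -26]ᵀ gives AᵀA·[β₁, β₀]ᵀ = Aᵀf.
Eliminating β₀: 6·(row 1) − 21·(row 2) gives 681·β₁ = 6·(-187) − 21·(-26) = -576, so β₁ = -192/227.
Then β₀ = ((-26) − 21·(-192/227))/6 = -935/681.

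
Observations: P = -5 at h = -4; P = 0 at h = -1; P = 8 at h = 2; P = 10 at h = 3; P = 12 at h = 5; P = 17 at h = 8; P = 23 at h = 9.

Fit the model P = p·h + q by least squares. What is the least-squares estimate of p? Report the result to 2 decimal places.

Sums needed: Σh·h = 200, Σh = 22, Σ1 = 7.
And Σh·P = 469, ΣP = 65.
AᵀA·[p, q]ᵀ = AᵀP becomes [[200, 22]; [22, 7]]·[p, q]ᵀ = [469, 65]ᵀ.
Δ = 200·7 − 22² = 916.
p = (469·7 − 22·65)/916 = 1853/916; q = (200·65 − 22·469)/916 = 1341/458.

p = 2.02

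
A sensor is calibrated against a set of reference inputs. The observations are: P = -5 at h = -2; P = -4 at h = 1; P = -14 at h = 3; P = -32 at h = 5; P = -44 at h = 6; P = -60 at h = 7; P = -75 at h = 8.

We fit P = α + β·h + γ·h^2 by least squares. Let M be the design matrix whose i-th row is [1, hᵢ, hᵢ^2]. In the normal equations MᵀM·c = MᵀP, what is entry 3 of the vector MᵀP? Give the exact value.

-10274

Entry 3 ↔ basis h^2, so (MᵀP)_{3} = Σᵢ (h^2)·Pᵢ = (4)·(-5) + (1)·(-4) + (9)·(-14) + (25)·(-32) + (36)·(-44) + (49)·(-60) + (64)·(-75) = -10274.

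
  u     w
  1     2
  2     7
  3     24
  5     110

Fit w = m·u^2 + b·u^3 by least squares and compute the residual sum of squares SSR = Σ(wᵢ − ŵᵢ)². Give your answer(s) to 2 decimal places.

SSR = 1.17

Entries of MᵀM: Σu^2·u^2 = 723, Σu^2·u^3 = 3401, Σu^3·u^3 = 16419.
And Σu^2·w = 2996, Σu^3·w = 14456.
Δ = 723·16419 − 3401² = 304136.
m = (2996·16419 − 3401·14456)/304136 = 6617/76034; b = (723·14456 − 3401·2996)/304136 = 65573/76034.
Residuals: 39939/38017, -9407/38017, -372/5431, 845/38017; SSR = 44483/38017.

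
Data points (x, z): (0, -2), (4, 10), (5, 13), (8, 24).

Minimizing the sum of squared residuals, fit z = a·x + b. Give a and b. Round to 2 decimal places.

Compute the Gram sums: Σx·x = 105, Σx = 17, Σ1 = 4.
For Mᵀz: Σx·z = 297, Σz = 45.
So MᵀM·[a, b]ᵀ = Mᵀz: [[105, 17]; [17, 4]]·[a, b]ᵀ = [297, 45]ᵀ.
Eliminating b: 4·(row 1) − 17·(row 2) gives 131·a = 4·297 − 17·45 = 423, so a = 423/131.
Then b = (45 − 17·(423/131))/4 = -324/131.

a = 3.23, b = -2.47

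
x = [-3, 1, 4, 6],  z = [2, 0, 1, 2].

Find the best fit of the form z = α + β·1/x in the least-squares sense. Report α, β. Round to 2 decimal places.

Compute the Gram sums: Σ1 = 4, Σ1/x = 13/12, Σ1/x·1/x = 173/144.
Right-hand side: Σz = 5, Σ1/x·z = -1/12.
Normal equations: [[4, 13/12]; [13/12, 173/144]]·[α, β]ᵀ = [5, -1/12]ᵀ.
Eliminating β: (173/144)·(row 1) − (13/12)·(row 2) gives (523/144)·α = (173/144)·5 − (13/12)·(-1/12) = 439/72, so α = 878/523.
Then β = ((-1/12) − (13/12)·(878/523))/(173/144) = -828/523.

α = 1.68, β = -1.58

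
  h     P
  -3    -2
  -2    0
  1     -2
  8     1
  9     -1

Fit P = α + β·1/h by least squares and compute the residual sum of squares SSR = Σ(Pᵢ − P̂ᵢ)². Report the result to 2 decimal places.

SSR = 6.07

Sums needed: Σ1 = 5, Σ1/h = 29/72, Σ1/h·1/h = 7201/5184.
Moment sums: ΣP = -4, Σ1/h·P = -95/72.
Normal equations: [[5, 29/72]; [29/72, 7201/5184]]·[α, β]ᵀ = [-4, -95/72]ᵀ.
Determinant 5·(7201/5184) − (29/72)² = 8791/1296.
α = ((-4)·(7201/5184) − (29/72)·(-95/72))/(8791/1296) = -26049/35164; β = (5·(-95/72) − (29/72)·(-4))/(8791/1296) = -6462/8791.
Residuals: -355/236, 13125/35164, -18431/35164, 16111/8791, -6243/35164; SSR = 213339/35164.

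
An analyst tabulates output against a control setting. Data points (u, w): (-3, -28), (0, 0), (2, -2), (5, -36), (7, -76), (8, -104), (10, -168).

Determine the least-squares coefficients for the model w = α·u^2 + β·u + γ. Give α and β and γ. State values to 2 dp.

With design matrix M, MᵀM = [[17219, 1961, 251]; [1961, 251, 29]; [251, 29, 7]] and Mᵀw = [-28340, -3144, -414]ᵀ.
Inverting the 3×3 Gram matrix, [α, β, γ]ᵀ = [-393535/198618, 601459/198618, -3037/4729]ᵀ.

α = -1.98, β = 3.03, γ = -0.64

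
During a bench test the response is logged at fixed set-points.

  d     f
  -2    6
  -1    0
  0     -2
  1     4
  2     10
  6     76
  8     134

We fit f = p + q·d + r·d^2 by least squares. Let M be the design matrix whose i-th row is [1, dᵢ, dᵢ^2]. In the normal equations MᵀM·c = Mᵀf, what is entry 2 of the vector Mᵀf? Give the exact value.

1540

Entry 2 ↔ basis d, so (Mᵀf)_{2} = Σᵢ (d)·fᵢ = (-2)·(6) + (-1)·(0) + (0)·(-2) + (1)·(4) + (2)·(10) + (6)·(76) + (8)·(134) = 1540.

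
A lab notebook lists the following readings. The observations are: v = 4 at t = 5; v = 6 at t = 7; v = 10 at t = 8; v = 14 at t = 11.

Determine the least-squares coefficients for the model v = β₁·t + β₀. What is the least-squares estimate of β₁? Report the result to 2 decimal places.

Entries of XᵀX: Σt·t = 259, Σt = 31, Σ1 = 4.
Right-hand side: Σt·v = 296, Σv = 34.
Eliminating β₀: 4·(row 1) − 31·(row 2) gives 75·β₁ = 4·296 − 31·34 = 130, so β₁ = 26/15.
Then β₀ = (34 − 31·(26/15))/4 = -74/15.

β₁ = 1.73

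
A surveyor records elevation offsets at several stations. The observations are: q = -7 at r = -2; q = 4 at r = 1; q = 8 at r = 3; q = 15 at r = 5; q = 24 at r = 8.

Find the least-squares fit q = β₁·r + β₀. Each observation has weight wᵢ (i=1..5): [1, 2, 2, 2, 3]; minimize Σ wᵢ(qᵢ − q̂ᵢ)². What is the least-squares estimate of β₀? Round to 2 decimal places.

Compute the Gram sums: Σwᵢ·r·r = 266, Σwᵢ·r = 40, Σwᵢ·1 = 10.
Moment sums: Σwᵢ·r·q = 796, Σwᵢ·q = 119.
XᵀWX·[β₁, β₀]ᵀ = XᵀWq becomes [[266, 40]; [40, 10]]·[β₁, β₀]ᵀ = [796, 119]ᵀ.
Δ = 266·10 − 40² = 1060.
β₁ = (796·10 − 40·119)/1060 = 160/53; β₀ = (266·119 − 40·796)/1060 = -93/530.

β₀ = -0.18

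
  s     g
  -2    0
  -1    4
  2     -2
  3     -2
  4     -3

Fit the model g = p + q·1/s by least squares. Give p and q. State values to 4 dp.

p = -0.9390, q = -4.0678

Normal-equation sums: Σ1 = 5, Σ1/s = -5/12, Σ1/s·1/s = 241/144.
Right-hand side: Σg = -3, Σ1/s·g = -77/12.
MᵀM·[p, q]ᵀ = Mᵀg becomes [[5, -5/12]; [-5/12, 241/144]]·[p, q]ᵀ = [-3, -77/12]ᵀ.
Eliminating q: (241/144)·(row 1) − (-5/12)·(row 2) gives (295/36)·p = (241/144)·(-3) − (-5/12)·(-77/12) = -277/36, so p = -277/295.
Then q = ((-77/12) − (-5/12)·(-277/295))/(241/144) = -240/59.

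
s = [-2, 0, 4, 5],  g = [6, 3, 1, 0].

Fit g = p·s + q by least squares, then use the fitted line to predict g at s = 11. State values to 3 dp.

ĝ = -4.702

Entries of MᵀM: Σs·s = 45, Σs = 7, Σ1 = 4.
Right-hand side: Σs·g = -8, Σg = 10.
Δ = 45·4 − 7² = 131.
p = ((-8)·4 − 7·10)/131 = -102/131; q = (45·10 − 7·(-8))/131 = 506/131.
At s = 11: ĝ = (-102/131)·(11) + (506/131)·(1) = -616/131.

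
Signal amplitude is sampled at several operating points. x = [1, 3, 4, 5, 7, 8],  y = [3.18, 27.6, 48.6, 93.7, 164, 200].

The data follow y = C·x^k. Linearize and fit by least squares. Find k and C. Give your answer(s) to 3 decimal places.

k = 2.024, C = 3.140

Taking logs, ln y = k·ln x + ln C, so regress ln y on ln x.
XᵀX = [[13.8297, 8.1197]; [8.1197, 6]], rhs = [37.2773, 23.2966]ᵀ  (here Σln x = 8.1197, Σ(ln x)² = 13.8297, Σln y = 23.2966, Σln x·ln y = 37.2773).
Solving (det = 17.0487): k = 2.02375, ln C = 1.14406, so C = exp(1.14406) = 3.13950.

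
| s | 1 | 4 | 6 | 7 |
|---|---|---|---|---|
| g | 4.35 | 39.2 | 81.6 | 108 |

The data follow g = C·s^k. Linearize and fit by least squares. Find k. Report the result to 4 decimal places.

Let Y = ln g. Fitting Y = k·ln s + ln C by least squares:
AᵀA = [[8.9188, 5.1240]; [5.1240, 4]], rhs = [22.0839, 14.2228]ᵀ  (here Σln s = 5.1240, Σ(ln s)² = 8.9188, Σln g = 14.2228, Σln s·ln g = 22.0839).
Δ = 8.9188·4 − (5.1240)² = 9.4201; k = (22.0839·4 − 5.1240·14.2228)/9.4201 = 1.64100, ln C = (8.9188·14.2228 − 5.1240·22.0839)/9.4201 = 1.45360.

k = 1.6410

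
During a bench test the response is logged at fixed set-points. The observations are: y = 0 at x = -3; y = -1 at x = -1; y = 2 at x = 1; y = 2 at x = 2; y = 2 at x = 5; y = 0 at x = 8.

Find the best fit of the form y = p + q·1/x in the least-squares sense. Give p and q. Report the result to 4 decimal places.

p = 0.6957, q = 1.6791

The normal equations are: 6·p + (59/120)·q = 5;  (59/120)·p + (34801/14400)·q = 22/5.
Eliminating q: (34801/14400)·(row 1) − (59/120)·(row 2) gives (8213/576)·p = (34801/14400)·5 − (59/120)·(22/5) = 142853/14400, so p = 142853/205325.
Then q = ((22/5) − (59/120)·(142853/205325))/(34801/14400) = 68952/41065.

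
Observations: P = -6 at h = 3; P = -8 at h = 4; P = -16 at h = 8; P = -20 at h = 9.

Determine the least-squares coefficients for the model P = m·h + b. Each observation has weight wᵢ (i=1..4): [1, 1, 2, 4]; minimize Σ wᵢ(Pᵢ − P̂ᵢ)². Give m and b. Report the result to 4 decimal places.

m = -2.3104, b = 1.2896

Normal-equation sums: Σwᵢ·h·h = 477, Σwᵢ·h = 59, Σwᵢ·1 = 8.
And Σwᵢ·h·P = -1026, Σwᵢ·P = -126.
Normal equations: [[477, 59]; [59, 8]]·[m, b]ᵀ = [-1026, -126]ᵀ.
Eliminating b: 8·(row 1) − 59·(row 2) gives 335·m = 8·(-1026) − 59·(-126) = -774, so m = -774/335.
Then b = ((-126) − 59·(-774/335))/8 = 432/335.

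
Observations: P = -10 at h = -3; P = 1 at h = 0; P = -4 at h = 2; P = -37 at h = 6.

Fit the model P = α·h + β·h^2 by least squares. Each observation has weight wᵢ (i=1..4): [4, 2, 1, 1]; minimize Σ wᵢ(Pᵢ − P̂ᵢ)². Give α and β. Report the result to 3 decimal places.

Compute the Gram sums: Σwᵢ·h·h = 76, Σwᵢ·h·h^2 = 116, Σwᵢ·h^2·h^2 = 1636.
And Σwᵢ·h·P = -110, Σwᵢ·h^2·P = -1708.
det = 76·1636 − 116² = 110880.
α = ((-110)·1636 − 116·(-1708))/110880 = 757/4620; β = (76·(-1708) − 116·(-110))/110880 = -4877/4620.

α = 0.164, β = -1.056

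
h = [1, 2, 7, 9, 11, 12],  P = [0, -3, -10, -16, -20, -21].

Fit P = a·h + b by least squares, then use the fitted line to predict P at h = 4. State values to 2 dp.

The normal equations are: 400·a + 42·b = -692;  42·a + 6·b = -70.
(Σh·h = 400, Σh = 42, Σ1 = 6, Σh·P = -692, ΣP = -70.)
Eliminating b: 6·(row 1) − 42·(row 2) gives 636·a = 6·(-692) − 42·(-70) = -1212, so a = -101/53.
Then b = ((-70) − 42·(-101/53))/6 = 266/159.
At h = 4: P̂ = (-101/53)·(4) + (266/159)·(1) = -946/159.

P̂ = -5.95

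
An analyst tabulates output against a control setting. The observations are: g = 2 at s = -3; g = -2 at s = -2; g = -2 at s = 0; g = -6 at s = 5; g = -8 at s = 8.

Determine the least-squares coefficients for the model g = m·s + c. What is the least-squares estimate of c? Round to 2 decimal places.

c = -1.94

Setting ∂/∂m … = 0 gives: 102·m + 8·c = -96;  8·m + 5·c = -16.
Determinant 102·5 − 8² = 446.
m = ((-96)·5 − 8·(-16))/446 = -176/223; c = (102·(-16) − 8·(-96))/446 = -432/223.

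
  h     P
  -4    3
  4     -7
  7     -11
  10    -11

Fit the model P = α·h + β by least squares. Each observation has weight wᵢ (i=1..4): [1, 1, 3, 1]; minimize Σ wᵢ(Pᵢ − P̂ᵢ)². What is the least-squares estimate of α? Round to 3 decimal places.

From the data, Σwᵢ·h·h = 279, Σwᵢ·h = 31, Σwᵢ·1 = 6.
For MᵀWP: Σwᵢ·h·P = -381, Σwᵢ·P = -48.
So MᵀWM·[α, β]ᵀ = MᵀWP: [[279, 31]; [31, 6]]·[α, β]ᵀ = [-381, -48]ᵀ.
Determinant 279·6 − 31² = 713.
α = ((-381)·6 − 31·(-48))/713 = -798/713; β = (279·(-48) − 31·(-381))/713 = -51/23.

α = -1.119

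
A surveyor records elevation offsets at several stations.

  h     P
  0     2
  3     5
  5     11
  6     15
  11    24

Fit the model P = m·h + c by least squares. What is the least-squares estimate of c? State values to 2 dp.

c = 0.87

Entries of AᵀA: Σh·h = 191, Σh = 25, Σ1 = 5.
Moment sums: Σh·P = 424, ΣP = 57.
Eliminating c: 5·(row 1) − 25·(row 2) gives 330·m = 5·424 − 25·57 = 695, so m = 139/66.
Then c = (57 − 25·(139/66))/5 = 287/330.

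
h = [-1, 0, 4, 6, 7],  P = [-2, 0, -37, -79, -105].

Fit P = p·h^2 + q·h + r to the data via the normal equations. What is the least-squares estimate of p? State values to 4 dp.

p = -1.9693

Forming AᵀA = [[3954, 622, 102]; [622, 102, 16]; [102, 16, 5]] and AᵀP = [-8583, -1355, -223]ᵀ gives AᵀA·[p, q, r]ᵀ = AᵀP.
Row-reducing yields p = -1473/748, q = -873/748, r = -259/374.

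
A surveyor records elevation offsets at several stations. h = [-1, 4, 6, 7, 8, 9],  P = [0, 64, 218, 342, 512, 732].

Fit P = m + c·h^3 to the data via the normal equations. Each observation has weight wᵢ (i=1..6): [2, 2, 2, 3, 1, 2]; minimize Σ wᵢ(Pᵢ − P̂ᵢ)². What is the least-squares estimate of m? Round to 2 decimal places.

Setting ∂/∂m … = 0 gives: 12·m + 3557·c = 3566;  3557·m + 1779479·c = 1783686.
Eliminating c: 1779479·(row 1) − 3557·(row 2) gives 8701499·m = 1779479·3566 − 3557·1783686 = 1051012, so m = 1051012/8701499.
Then c = (1783686 − 3557·(1051012/8701499))/1779479 = 8719970/8701499.

m = 0.12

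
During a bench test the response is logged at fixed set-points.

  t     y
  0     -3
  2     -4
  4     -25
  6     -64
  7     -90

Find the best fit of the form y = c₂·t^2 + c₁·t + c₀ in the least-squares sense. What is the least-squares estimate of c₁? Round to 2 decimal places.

c₁ = 3.85

The normal equations are: 3969·c₂ + 631·c₁ + 105·c₀ = -7130;  631·c₂ + 105·c₁ + 19·c₀ = -1122;  105·c₂ + 19·c₁ + 5·c₀ = -186.
Solving the 3×3 system (Gaussian elimination) gives c₂ = -2944/1261, c₁ = 4861/1261, c₀ = -3557/1261.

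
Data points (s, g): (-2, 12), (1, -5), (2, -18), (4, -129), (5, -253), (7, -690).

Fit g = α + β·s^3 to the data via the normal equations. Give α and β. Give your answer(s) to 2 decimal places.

α = -2.55, β = -2.00

The normal equations are: 6·α + 533·β = -1083;  533·α + 137499·β = -276796.
(Σ1 = 6, Σs^3 = 533, Σs^3·s^3 = 137499, Σg = -1083, Σs^3·g = -276796.)
det = 6·137499 − 533² = 540905.
α = ((-1083)·137499 − 533·(-276796))/540905 = -1379149/540905; β = (6·(-276796) − 533·(-1083))/540905 = -1083537/540905.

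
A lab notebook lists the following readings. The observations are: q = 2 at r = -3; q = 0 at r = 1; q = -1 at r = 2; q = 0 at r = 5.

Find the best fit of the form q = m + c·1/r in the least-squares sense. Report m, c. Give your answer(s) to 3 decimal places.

m = 0.802, c = -1.615

Setting ∂/∂m … = 0 gives: 4·m + (41/30)·c = 1;  (41/30)·m + (1261/900)·c = -7/6.
det = 4·(1261/900) − (41/30)² = 1121/300.
m = (1·(1261/900) − (41/30)·(-7/6))/(1121/300) = 2696/3363; c = (4·(-7/6) − (41/30)·1)/(1121/300) = -1810/1121.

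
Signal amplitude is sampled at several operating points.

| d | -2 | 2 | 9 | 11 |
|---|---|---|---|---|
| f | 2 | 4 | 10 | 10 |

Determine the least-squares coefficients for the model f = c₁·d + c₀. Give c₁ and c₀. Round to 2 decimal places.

XᵀX·[c₁, c₀]ᵀ = Xᵀf reads: 210·c₁ + 20·c₀ = 204;  20·c₁ + 4·c₀ = 26.
det = 210·4 − 20² = 440.
c₁ = (204·4 − 20·26)/440 = 37/55; c₀ = (210·26 − 20·204)/440 = 69/22.

c₁ = 0.67, c₀ = 3.14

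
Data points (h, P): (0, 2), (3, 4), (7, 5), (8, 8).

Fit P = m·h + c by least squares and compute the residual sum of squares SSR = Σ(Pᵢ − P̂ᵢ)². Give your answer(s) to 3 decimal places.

The normal equations are: 122·m + 18·c = 111;  18·m + 4·c = 19.
(Σh·h = 122, Σh = 18, Σ1 = 4, Σh·P = 111, ΣP = 19.)
Eliminating c: 4·(row 1) − 18·(row 2) gives 164·m = 4·111 − 18·19 = 102, so m = 51/82.
Then c = (19 − 18·(51/82))/4 = 80/41.
Residuals: 2/41, 15/82, -107/82, 44/41; SSR = 237/82.

SSR = 2.890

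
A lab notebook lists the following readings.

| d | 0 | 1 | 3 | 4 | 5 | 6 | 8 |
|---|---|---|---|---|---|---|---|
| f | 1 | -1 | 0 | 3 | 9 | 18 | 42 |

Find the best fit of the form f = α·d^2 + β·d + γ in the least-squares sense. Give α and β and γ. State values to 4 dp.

Setting ∂/∂α … = 0 gives: 6355·α + 945·β + 151·γ = 3608;  945·α + 151·β + 27·γ = 500;  151·α + 27·β + 7·γ = 72.
Solving the 3×3 system (Gaussian elimination) gives α = 27458/23961, β = -32932/7987, γ = 35218/23961.

α = 1.1459, β = -4.1232, γ = 1.4698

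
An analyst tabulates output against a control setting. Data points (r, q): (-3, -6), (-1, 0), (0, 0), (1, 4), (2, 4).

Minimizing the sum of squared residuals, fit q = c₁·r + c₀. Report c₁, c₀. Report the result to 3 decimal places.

c₁ = 2.054, c₀ = 0.811

The normal equations are: 15·c₁ + (-1)·c₀ = 30;  (-1)·c₁ + 5·c₀ = 2.
(Σr·r = 15, Σr = -1, Σ1 = 5, Σr·q = 30, Σq = 2.)
det = 15·5 − (-1)² = 74.
c₁ = (30·5 − (-1)·2)/74 = 76/37; c₀ = (15·2 − (-1)·30)/74 = 30/37.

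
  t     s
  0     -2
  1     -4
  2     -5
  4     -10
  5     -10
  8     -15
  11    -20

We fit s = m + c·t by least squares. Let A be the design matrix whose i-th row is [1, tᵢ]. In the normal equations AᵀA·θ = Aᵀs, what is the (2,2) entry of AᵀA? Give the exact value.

231

Row 2 ↔ basis t, column 2 ↔ basis t, so (AᵀA)_{2,2} = Σᵢ (t)·(t) = (0)·(0) + (1)·(1) + (2)·(2) + (4)·(4) + (5)·(5) + (8)·(8) + (11)·(11) = 231.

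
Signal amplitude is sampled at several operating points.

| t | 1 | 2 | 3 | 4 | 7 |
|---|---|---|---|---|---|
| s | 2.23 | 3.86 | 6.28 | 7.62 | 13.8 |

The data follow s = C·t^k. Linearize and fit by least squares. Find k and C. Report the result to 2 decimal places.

Linearized form: ln s = k·ln t + ln C. From the 5 transformed points,
Over the data: Σln t = 5.1240, Σ(ln t)² = 7.3958, Σln s = 8.6455, Σln t·ln s = 10.8774.
Normal system: [[7.3958, 5.1240]; [5.1240, 5]]·[k, ln C]ᵀ = [10.8774, 8.6455]ᵀ.
Slope k = (n·Σln t·ln s − Σln t·Σln s)/(n·Σ(ln t)² − (Σln t)²) = (5·10.8774 − 5.1240·8.6455)/10.7239 = 0.94069; ln C = (Σln s − k·Σln t)/n = 0.76509, so C = exp(0.76509) = 2.14919.

k = 0.94, C = 2.15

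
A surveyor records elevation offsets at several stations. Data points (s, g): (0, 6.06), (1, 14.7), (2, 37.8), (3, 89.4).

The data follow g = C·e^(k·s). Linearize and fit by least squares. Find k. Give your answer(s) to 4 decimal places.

With ln gᵢ as the transformed response and sᵢ as the regressor:
Σs = 6.0000, Σ(s)² = 14.0000, Σln g = 12.6150, Σs·ln g = 23.4318.
Normal system: [[14.0000, 6.0000]; [6.0000, 4]]·[k, ln C]ᵀ = [23.4318, 12.6150]ᵀ.
Slope k = (n·Σs·ln g − Σs·Σln g)/(n·Σ(s)² − (Σs)²) = (4·23.4318 − 6.0000·12.6150)/20.0000 = 0.90187; ln C = (Σln g − k·Σs)/n = 1.80094.

k = 0.9019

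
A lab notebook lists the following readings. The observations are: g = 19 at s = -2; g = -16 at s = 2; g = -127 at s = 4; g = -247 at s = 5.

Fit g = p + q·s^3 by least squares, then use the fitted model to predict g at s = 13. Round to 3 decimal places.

From the data, Σ1 = 4, Σs^3 = 189, Σs^3·s^3 = 19849.
Moment sums: Σg = -371, Σs^3·g = -39283.
Normal equations: [[4, 189]; [189, 19849]]·[p, q]ᵀ = [-371, -39283]ᵀ.
Eliminating q: 19849·(row 1) − 189·(row 2) gives 43675·p = 19849·(-371) − 189·(-39283) = 60508, so p = 60508/43675.
Then q = ((-39283) − 189·(60508/43675))/19849 = -87013/43675.
At s = 13: ĝ = (60508/43675)·(1) + (-87013/43675)·(2197) = -191107053/43675.

ĝ = -4375.662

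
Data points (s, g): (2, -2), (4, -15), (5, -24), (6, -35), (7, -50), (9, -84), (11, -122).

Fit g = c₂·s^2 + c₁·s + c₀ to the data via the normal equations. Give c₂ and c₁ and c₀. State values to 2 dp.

c₂ = -0.97, c₁ = -0.87, c₀ = 4.03

The normal equations are: 25796·c₂ + 2816·c₁ + 332·c₀ = -26124;  2816·c₂ + 332·c₁ + 44·c₀ = -2842;  332·c₂ + 44·c₁ + 7·c₀ = -332.
Solving the 3×3 system (Gaussian elimination) gives c₂ = -10769/11109, c₁ = -19367/22218, c₀ = 14914/3703.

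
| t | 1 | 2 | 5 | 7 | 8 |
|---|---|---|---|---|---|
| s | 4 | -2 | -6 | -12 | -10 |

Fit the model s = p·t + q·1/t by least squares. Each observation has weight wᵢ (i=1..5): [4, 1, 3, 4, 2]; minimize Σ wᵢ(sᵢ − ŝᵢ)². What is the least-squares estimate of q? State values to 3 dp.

Compute the Gram sums: Σwᵢ·t·t = 407, Σwᵢ·t·1/t = 14, Σwᵢ·1/t·1/t = 175729/39200.
Right-hand side: Σwᵢ·t·s = -574, Σwᵢ·1/t·s = 143/70.
Eliminating q: (175729/39200)·(row 1) − 14·(row 2) gives (63838503/39200)·p = (175729/39200)·(-574) − 14·(143/70) = -7284969/2800, so p = -11332174/7093167.
Then q = ((143/70) − 14·(-11332174/7093167))/(175729/39200) = 38622640/7093167.

q = 5.445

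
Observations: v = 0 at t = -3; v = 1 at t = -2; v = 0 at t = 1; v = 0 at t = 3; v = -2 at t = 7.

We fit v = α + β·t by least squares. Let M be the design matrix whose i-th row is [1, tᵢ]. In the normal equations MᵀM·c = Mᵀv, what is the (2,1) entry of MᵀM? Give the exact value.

6

Row 2 ↔ basis t, column 1 ↔ basis 1, so (MᵀM)_{2,1} = Σᵢ t = (-3)·(1) + (-2)·(1) + (1)·(1) + (3)·(1) + (7)·(1) = 6.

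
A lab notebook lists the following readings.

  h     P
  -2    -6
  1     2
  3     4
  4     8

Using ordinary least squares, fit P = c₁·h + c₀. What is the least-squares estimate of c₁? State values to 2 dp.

c₁ = 2.19

Sums needed: Σh·h = 30, Σh = 6, Σ1 = 4.
Right-hand side: Σh·P = 58, ΣP = 8.
So MᵀM·[c₁, c₀]ᵀ = MᵀP: [[30, 6]; [6, 4]]·[c₁, c₀]ᵀ = [58, 8]ᵀ.
Determinant 30·4 − 6² = 84.
c₁ = (58·4 − 6·8)/84 = 46/21; c₀ = (30·8 − 6·58)/84 = -9/7.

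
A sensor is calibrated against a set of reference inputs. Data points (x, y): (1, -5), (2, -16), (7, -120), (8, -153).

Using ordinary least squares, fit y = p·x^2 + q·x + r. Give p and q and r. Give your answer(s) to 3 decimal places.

Entries of MᵀM: Σx^2·x^2 = 6514, Σx^2·x = 864, Σx^2 = 118, Σx·x = 118, Σx = 18, Σ1 = 4.
And Σx^2·y = -15741, Σx·y = -2101, Σy = -294.
MᵀM·[p, q, r]ᵀ = Mᵀy becomes [[6514, 864, 118]; [864, 118, 18]; [118, 18, 4]]·[p, q, r]ᵀ = [-15741, -2101, -294]ᵀ.
Row-reducing yields p = -11/6, q = -335/74, r = 106/111.

p = -1.833, q = -4.527, r = 0.955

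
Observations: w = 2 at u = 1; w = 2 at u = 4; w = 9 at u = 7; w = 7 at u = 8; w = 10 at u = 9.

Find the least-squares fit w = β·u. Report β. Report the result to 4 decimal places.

β = 1.0379

The normal equations are: 211·β = 219.
(Σu·u = 211, Σu·w = 219.)
Hence β = 219 / 211 ≈ 1.03791.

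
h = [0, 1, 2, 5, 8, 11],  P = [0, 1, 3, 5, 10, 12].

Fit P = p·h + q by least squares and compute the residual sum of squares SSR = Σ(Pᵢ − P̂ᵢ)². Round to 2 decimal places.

From the data, Σh·h = 215, Σh = 27, Σ1 = 6.
And Σh·P = 244, ΣP = 31.
MᵀM·[p, q]ᵀ = MᵀP becomes [[215, 27]; [27, 6]]·[p, q]ᵀ = [244, 31]ᵀ.
Determinant 215·6 − 27² = 561.
p = (244·6 − 27·31)/561 = 19/17; q = (215·31 − 27·244)/561 = 7/51.
Residuals: -7/51, -13/51, 32/51, -37/51, 47/51, -22/51; SSR = 104/51.

SSR = 2.04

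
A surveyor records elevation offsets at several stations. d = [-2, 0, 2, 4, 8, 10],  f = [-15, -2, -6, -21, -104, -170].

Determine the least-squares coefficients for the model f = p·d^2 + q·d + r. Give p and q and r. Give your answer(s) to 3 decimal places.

With design matrix X, XᵀX = [[14384, 1576, 188]; [1576, 188, 22]; [188, 22, 6]] and Xᵀf = [-24076, -2598, -318]ᵀ.
Solving the 3×3 system (Gaussian elimination) gives p = -3281/1680, q = 67/24, r = -143/70.

p = -1.953, q = 2.792, r = -2.043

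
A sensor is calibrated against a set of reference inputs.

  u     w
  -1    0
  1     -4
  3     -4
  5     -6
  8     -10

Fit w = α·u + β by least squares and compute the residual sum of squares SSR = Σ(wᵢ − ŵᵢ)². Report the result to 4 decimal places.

Forming AᵀA = [[100, 16]; [16, 5]] and Aᵀw = [-126, -24]ᵀ gives AᵀA·[α, β]ᵀ = Aᵀw.
Eliminating β: 5·(row 1) − 16·(row 2) gives 244·α = 5·(-126) − 16·(-24) = -246, so α = -123/122.
Then β = ((-24) − 16·(-123/122))/5 = -96/61.
Residuals: 69/122, -173/122, 73/122, 75/122, -22/61; SSR = 195/61.

SSR = 3.1967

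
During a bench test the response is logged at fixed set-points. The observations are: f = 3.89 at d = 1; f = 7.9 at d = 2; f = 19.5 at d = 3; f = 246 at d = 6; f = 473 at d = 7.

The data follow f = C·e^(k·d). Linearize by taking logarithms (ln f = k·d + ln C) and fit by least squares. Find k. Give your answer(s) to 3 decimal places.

k = 0.818

Taking logs, ln f = k·d + ln C, so regress ln f on d.
Σd = 19.0000, Σ(d)² = 99.0000, Σln f = 18.0601, Σd·ln f = 90.5490.
Equations: 99.0000·k + 19.0000·ln C = 90.5490;  19.0000·k + 5·ln C = 18.0601.
Solving (det = 134.0000): k = 0.81793, ln C = 0.50388.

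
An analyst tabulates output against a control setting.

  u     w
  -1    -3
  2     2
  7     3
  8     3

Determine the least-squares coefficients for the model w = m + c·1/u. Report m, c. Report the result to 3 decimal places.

m = 1.482, c = 4.003

With design matrix A, AᵀA = [[4, -13/56]; [-13/56, 4033/3136]] and Aᵀw = [5, 269/56]ᵀ.
det = 4·(4033/3136) − (-13/56)² = 15963/3136.
m = (5·(4033/3136) − (-13/56)·(269/56))/(15963/3136) = 23662/15963; c = (4·(269/56) − (-13/56)·5)/(15963/3136) = 63896/15963.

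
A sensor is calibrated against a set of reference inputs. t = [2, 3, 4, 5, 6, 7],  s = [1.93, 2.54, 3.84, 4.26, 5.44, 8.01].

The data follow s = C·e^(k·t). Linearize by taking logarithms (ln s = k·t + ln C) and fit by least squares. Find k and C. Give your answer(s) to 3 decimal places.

Linearized form: ln s = k·t + ln C. From the 6 transformed points,
AᵀA = [[139.0000, 27.0000]; [27.0000, 6]], rhs = [41.4673, 8.1589]ᵀ  (here Σt = 27.0000, Σ(t)² = 139.0000, Σln s = 8.1589, Σt·ln s = 41.4673).
Slope k = (n·Σt·ln s − Σt·Σln s)/(n·Σ(t)² − (Σt)²) = (6·41.4673 − 27.0000·8.1589)/105.0000 = 0.27156; ln C = (Σln s − k·Σt)/n = 0.13781, so C = exp(0.13781) = 1.14776.

k = 0.272, C = 1.148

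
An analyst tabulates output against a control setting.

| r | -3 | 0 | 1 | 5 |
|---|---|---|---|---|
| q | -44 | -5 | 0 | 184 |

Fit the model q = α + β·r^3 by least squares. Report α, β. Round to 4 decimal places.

α = -3.3565, β = 1.4993

Forming XᵀX = [[4, 99]; [99, 16355]] and Xᵀq = [135, 24188]ᵀ gives XᵀX·[α, β]ᵀ = Xᵀq.
det = 4·16355 − 99² = 55619.
α = (135·16355 − 99·24188)/55619 = -186687/55619; β = (4·24188 − 99·135)/55619 = 83387/55619.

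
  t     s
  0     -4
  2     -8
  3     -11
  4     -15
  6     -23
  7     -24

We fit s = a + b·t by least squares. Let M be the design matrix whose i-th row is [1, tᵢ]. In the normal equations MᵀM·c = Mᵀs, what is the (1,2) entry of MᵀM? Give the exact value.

Row 1 ↔ basis 1, column 2 ↔ basis t, so (MᵀM)_{1,2} = Σᵢ t = (1)·(0) + (1)·(2) + (1)·(3) + (1)·(4) + (1)·(6) + (1)·(7) = 22.

22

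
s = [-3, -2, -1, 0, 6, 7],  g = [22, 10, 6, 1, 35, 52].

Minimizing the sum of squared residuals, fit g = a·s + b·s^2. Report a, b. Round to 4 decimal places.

a = -2.8383, b = 1.4589

Normal-equation sums: Σs·s = 99, Σs·s^2 = 523, Σs^2·s^2 = 3795.
For Xᵀg: Σs·g = 482, Σs^2·g = 4052.
Normal equations: [[99, 523]; [523, 3795]]·[a, b]ᵀ = [482, 4052]ᵀ.
Eliminating b: 3795·(row 1) − 523·(row 2) gives 102176·a = 3795·482 − 523·4052 = -290006, so a = -145003/51088.
Then b = (4052 − 523·(-145003/51088))/3795 = 74531/51088.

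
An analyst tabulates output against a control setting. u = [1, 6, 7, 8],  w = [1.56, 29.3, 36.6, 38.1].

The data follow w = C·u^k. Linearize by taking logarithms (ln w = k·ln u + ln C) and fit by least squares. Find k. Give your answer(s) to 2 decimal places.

k = 1.59

Taking logs, ln w = k·ln u + ln C, so regress ln w on ln u.
AᵀA = [[11.3210, 5.8171]; [5.8171, 4]], rhs = [20.6268, 11.0625]ᵀ  (here Σln u = 5.8171, Σ(ln u)² = 11.3210, Σln w = 11.0625, Σln u·ln w = 20.6268).
Δ = 11.3210·4 − (5.8171)² = 11.4454; k = (20.6268·4 − 5.8171·11.0625)/11.4454 = 1.58625, ln C = (11.3210·11.0625 − 5.8171·20.6268)/11.4454 = 0.45879.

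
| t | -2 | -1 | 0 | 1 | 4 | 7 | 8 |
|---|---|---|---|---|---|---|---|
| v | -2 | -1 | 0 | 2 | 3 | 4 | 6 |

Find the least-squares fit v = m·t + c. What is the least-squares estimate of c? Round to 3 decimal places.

c = 0.008

From the data, Σt·t = 135, Σt = 17, Σ1 = 7.
Moment sums: Σt·v = 95, Σv = 12.
Normal equations: [[135, 17]; [17, 7]]·[m, c]ᵀ = [95, 12]ᵀ.
det = 135·7 − 17² = 656.
m = (95·7 − 17·12)/656 = 461/656; c = (135·12 − 17·95)/656 = 5/656.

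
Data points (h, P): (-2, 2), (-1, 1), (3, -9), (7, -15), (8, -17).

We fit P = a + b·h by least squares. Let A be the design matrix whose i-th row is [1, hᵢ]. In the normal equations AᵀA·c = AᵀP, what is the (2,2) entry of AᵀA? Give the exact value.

127

Row 2 ↔ basis h, column 2 ↔ basis h, so (AᵀA)_{2,2} = Σᵢ (h)·(h) = (-2)·(-2) + (-1)·(-1) + (3)·(3) + (7)·(7) + (8)·(8) = 127.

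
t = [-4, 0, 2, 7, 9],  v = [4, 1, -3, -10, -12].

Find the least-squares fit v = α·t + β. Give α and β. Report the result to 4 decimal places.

The normal equations are: 150·α + 14·β = -200;  14·α + 5·β = -20.
Eliminating β: 5·(row 1) − 14·(row 2) gives 554·α = 5·(-200) − 14·(-20) = -720, so α = -360/277.
Then β = ((-20) − 14·(-360/277))/5 = -100/277.

α = -1.2996, β = -0.3610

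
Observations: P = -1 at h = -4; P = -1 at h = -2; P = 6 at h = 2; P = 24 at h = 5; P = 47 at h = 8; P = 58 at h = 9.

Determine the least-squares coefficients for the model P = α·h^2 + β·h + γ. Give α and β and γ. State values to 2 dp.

α = 0.46, β = 2.18, γ = 0.74

From the data, Σh^2·h^2 = 11570, Σh^2·h = 1302, Σh^2 = 194, Σh·h = 194, Σh = 18, Σ1 = 6.
Moment sums: Σh^2·P = 8310, Σh·P = 1036, ΣP = 133.
Inverting the 3×3 Gram matrix, [α, β, γ]ᵀ = [15407/33484, 365581/167420, 61801/83710]ᵀ.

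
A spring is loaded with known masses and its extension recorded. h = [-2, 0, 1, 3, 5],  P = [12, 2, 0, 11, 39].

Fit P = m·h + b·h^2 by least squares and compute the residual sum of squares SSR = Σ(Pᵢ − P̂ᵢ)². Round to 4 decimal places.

Sums needed: Σh·h = 39, Σh·h^2 = 145, Σh^2·h^2 = 723.
And Σh·P = 204, Σh^2·P = 1122.
MᵀM·[m, b]ᵀ = MᵀP becomes [[39, 145]; [145, 723]]·[m, b]ᵀ = [204, 1122]ᵀ.
Eliminating b: 723·(row 1) − 145·(row 2) gives 7172·m = 723·204 − 145·1122 = -15198, so m = -7599/3586.
Then b = (1122 − 145·(-7599/3586))/723 = 7089/3586.
Residuals: -261/1793, 2, 255/1793, -779/1793, 312/1793; SSR = 7639/1793.

SSR = 4.2605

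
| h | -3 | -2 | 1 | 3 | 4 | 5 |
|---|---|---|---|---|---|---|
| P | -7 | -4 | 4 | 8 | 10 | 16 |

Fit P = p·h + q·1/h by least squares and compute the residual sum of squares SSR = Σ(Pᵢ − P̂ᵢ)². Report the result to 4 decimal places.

Compute the Gram sums: Σh·h = 64, Σh·1/h = 6, Σ1/h·1/h = 5669/3600.
Moment sums: Σh·P = 177, Σ1/h·P = 167/10.
So XᵀX·[p, q]ᵀ = XᵀP: [[64, 6]; [6, 5669/3600]]·[p, q]ᵀ = [177, 167/10]ᵀ.
Determinant 64·(5669/3600) − 6² = 14576/225.
p = (177·(5669/3600) − 6·(167/10))/(14576/225) = 642693/233216; q = (64·(167/10) − 6·177)/(14576/225) = 765/7288.
Residuals: 303727/233216, 182381/116608, 265691/233216, -70511/233216, -61183/58304, 513095/233216; SSR = 2675739/233216.

SSR = 11.4732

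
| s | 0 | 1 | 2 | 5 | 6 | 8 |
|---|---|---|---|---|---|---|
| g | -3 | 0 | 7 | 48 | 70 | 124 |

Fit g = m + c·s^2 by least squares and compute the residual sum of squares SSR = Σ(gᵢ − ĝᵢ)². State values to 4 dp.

The normal system AᵀA·[m, c]ᵀ = Aᵀg is [[6, 130]; [130, 6034]]·[m, c]ᵀ = [246, 11684]ᵀ.
Δ = 6·6034 − 130² = 19304.
m = (246·6034 − 130·11684)/19304 = -8639/4826; c = (6·11684 − 130·246)/19304 = 9531/4826.
Residuals: -5839/4826, -446/2413, 4297/4826, 1006/2413, 3343/4826, -23/38; SSR = 7989/2413.

SSR = 3.3108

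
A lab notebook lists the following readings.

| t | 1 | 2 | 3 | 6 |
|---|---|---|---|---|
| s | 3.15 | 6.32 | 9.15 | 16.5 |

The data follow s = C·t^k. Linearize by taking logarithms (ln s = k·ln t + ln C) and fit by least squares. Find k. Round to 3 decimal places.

Linearized form: ln s = k·ln t + ln C. From the 4 transformed points,
Σln t = 3.5835, Σ(ln t)² = 4.8978, Σln s = 8.0082, Σln t·ln s = 8.7330.
Normal system: [[4.8978, 3.5835]; [3.5835, 4]]·[k, ln C]ᵀ = [8.7330, 8.0082]ᵀ.
Solving (det = 6.7496): k = 0.92364, ln C = 1.17459.

k = 0.924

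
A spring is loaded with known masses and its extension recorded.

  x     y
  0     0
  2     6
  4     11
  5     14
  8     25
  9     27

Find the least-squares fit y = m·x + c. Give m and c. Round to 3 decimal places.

m = 3.062, c = -0.455

Compute the Gram sums: Σx·x = 190, Σx = 28, Σ1 = 6.
And Σx·y = 569, Σy = 83.
AᵀA·[m, c]ᵀ = Aᵀy becomes [[190, 28]; [28, 6]]·[m, c]ᵀ = [569, 83]ᵀ.
Eliminating c: 6·(row 1) − 28·(row 2) gives 356·m = 6·569 − 28·83 = 1090, so m = 545/178.
Then c = (83 − 28·(545/178))/6 = -81/178.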